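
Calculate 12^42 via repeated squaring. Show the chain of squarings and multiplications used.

Computing 12^42 by squaring (build up from 12^1; each line after the first costs one multiplication):

12^1 = 12
12^2 = (12^1)^2 = 12^2 = 144
12^4 = (12^2)^2 = 144^2 = 20736
12^5 = 12 * 12^4 = 12 * 20736 = 248832
12^10 = (12^5)^2 = 248832^2 = 61917364224
12^20 = (12^10)^2 = 61917364224^2 = 3833759992447475122176
12^21 = 12 * 12^20 = 12 * 3833759992447475122176 = 46005119909369701466112
12^42 = (12^21)^2 = 46005119909369701466112^2 = 2116471057875484488839167999221661362284396544

Result: 2116471057875484488839167999221661362284396544
Multiplications needed: 7 (7 lines after 12^1)

12^42 = 2116471057875484488839167999221661362284396544. Using exponentiation by squaring, this requires 7 multiplications. The key idea: if the exponent is even, square the half-power; if odd, multiply by the base once.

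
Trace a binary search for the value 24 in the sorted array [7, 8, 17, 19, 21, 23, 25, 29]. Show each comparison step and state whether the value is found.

Binary search for 24 in [7, 8, 17, 19, 21, 23, 25, 29]:

lo=0, hi=7, mid=3, arr[mid]=19 -> 19 < 24, search right half
lo=4, hi=7, mid=5, arr[mid]=23 -> 23 < 24, search right half
lo=6, hi=7, mid=6, arr[mid]=25 -> 25 > 24, search left half
lo=6 > hi=5, target 24 not found

Binary search determines that 24 is not in the array after 3 comparisons. The search space was exhausted without finding the target.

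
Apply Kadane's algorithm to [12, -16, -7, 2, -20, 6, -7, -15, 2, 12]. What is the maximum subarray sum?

Using Kadane's algorithm on [12, -16, -7, 2, -20, 6, -7, -15, 2, 12]:

Scanning through the array:
Position 1 (value -16): max_ending_here = -4, max_so_far = 12
Position 2 (value -7): max_ending_here = -7, max_so_far = 12
Position 3 (value 2): max_ending_here = 2, max_so_far = 12
Position 4 (value -20): max_ending_here = -18, max_so_far = 12
Position 5 (value 6): max_ending_here = 6, max_so_far = 12
Position 6 (value -7): max_ending_here = -1, max_so_far = 12
Position 7 (value -15): max_ending_here = -15, max_so_far = 12
Position 8 (value 2): max_ending_here = 2, max_so_far = 12
Position 9 (value 12): max_ending_here = 14, max_so_far = 14

Maximum subarray: [2, 12]
Maximum sum: 14

The maximum subarray is [2, 12] with sum 14. This subarray runs from index 8 to index 9.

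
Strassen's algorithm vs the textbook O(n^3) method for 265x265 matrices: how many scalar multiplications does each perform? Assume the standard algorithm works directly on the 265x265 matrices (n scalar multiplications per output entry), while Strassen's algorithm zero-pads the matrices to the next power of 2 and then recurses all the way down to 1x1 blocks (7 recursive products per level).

Matrix multiplication for 265x265 matrices:

Strassen's algorithm requires power-of-2 dimensions. Pad 265x265 to 512x512 (next power of 2).

Standard algorithm: 265^3 = 18609625 multiplications
Strassen's algorithm: 7^(log2(512)) = 7^9 = 40353607 multiplications
Difference: 18609625 - 40353607 = -21743982 (Strassen uses MORE here due to padding overhead — for small or just-over-power-of-2 n, padding can outweigh the per-level savings)

Standard: 18609625 multiplications (265^3). Strassen: 40353607 multiplications (7^9, after padding to 512x512). Strassen reduces 8 recursive multiplications to 7 at each level.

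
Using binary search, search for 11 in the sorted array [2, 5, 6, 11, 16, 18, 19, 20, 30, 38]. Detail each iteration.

Binary search for 11 in [2, 5, 6, 11, 16, 18, 19, 20, 30, 38]:

lo=0, hi=9, mid=4, arr[mid]=16 -> 16 > 11, search left half
lo=0, hi=3, mid=1, arr[mid]=5 -> 5 < 11, search right half
lo=2, hi=3, mid=2, arr[mid]=6 -> 6 < 11, search right half
lo=3, hi=3, mid=3, arr[mid]=11 -> Found target at index 3!

Binary search finds 11 at index 3 after 4 comparisons. The search repeatedly halves the search space by comparing with the middle element.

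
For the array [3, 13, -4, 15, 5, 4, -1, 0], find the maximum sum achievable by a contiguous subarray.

Using Kadane's algorithm on [3, 13, -4, 15, 5, 4, -1, 0]:

Scanning through the array:
Position 1 (value 13): max_ending_here = 16, max_so_far = 16
Position 2 (value -4): max_ending_here = 12, max_so_far = 16
Position 3 (value 15): max_ending_here = 27, max_so_far = 27
Position 4 (value 5): max_ending_here = 32, max_so_far = 32
Position 5 (value 4): max_ending_here = 36, max_so_far = 36
Position 6 (value -1): max_ending_here = 35, max_so_far = 36
Position 7 (value 0): max_ending_here = 35, max_so_far = 36

Maximum subarray: [3, 13, -4, 15, 5, 4]
Maximum sum: 36

The maximum subarray is [3, 13, -4, 15, 5, 4] with sum 36. This subarray runs from index 0 to index 5.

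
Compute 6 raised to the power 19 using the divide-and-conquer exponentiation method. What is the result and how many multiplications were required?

Computing 6^19 by squaring (build up from 6^1; each line after the first costs one multiplication):

6^1 = 6
6^2 = (6^1)^2 = 6^2 = 36
6^4 = (6^2)^2 = 36^2 = 1296
6^8 = (6^4)^2 = 1296^2 = 1679616
6^9 = 6 * 6^8 = 6 * 1679616 = 10077696
6^18 = (6^9)^2 = 10077696^2 = 101559956668416
6^19 = 6 * 6^18 = 6 * 101559956668416 = 609359740010496

Result: 609359740010496
Multiplications needed: 6 (6 lines after 6^1)

6^19 = 609359740010496. Using exponentiation by squaring, this requires 6 multiplications. The key idea: if the exponent is even, square the half-power; if odd, multiply by the base once.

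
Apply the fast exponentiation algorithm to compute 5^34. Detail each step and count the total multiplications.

Computing 5^34 by squaring (build up from 5^1; each line after the first costs one multiplication):

5^1 = 5
5^2 = (5^1)^2 = 5^2 = 25
5^4 = (5^2)^2 = 25^2 = 625
5^8 = (5^4)^2 = 625^2 = 390625
5^16 = (5^8)^2 = 390625^2 = 152587890625
5^17 = 5 * 5^16 = 5 * 152587890625 = 762939453125
5^34 = (5^17)^2 = 762939453125^2 = 582076609134674072265625

Result: 582076609134674072265625
Multiplications needed: 6 (6 lines after 5^1)

5^34 = 582076609134674072265625. Using exponentiation by squaring, this requires 6 multiplications. The key idea: if the exponent is even, square the half-power; if odd, multiply by the base once.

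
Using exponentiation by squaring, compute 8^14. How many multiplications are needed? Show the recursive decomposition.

Computing 8^14 by squaring (build up from 8^1; each line after the first costs one multiplication):

8^1 = 8
8^2 = (8^1)^2 = 8^2 = 64
8^3 = 8 * 8^2 = 8 * 64 = 512
8^6 = (8^3)^2 = 512^2 = 262144
8^7 = 8 * 8^6 = 8 * 262144 = 2097152
8^14 = (8^7)^2 = 2097152^2 = 4398046511104

Result: 4398046511104
Multiplications needed: 5 (5 lines after 8^1)

8^14 = 4398046511104. Using exponentiation by squaring, this requires 5 multiplications. The key idea: if the exponent is even, square the half-power; if odd, multiply by the base once.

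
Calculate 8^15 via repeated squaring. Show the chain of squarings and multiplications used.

Computing 8^15 by squaring (build up from 8^1; each line after the first costs one multiplication):

8^1 = 8
8^2 = (8^1)^2 = 8^2 = 64
8^3 = 8 * 8^2 = 8 * 64 = 512
8^6 = (8^3)^2 = 512^2 = 262144
8^7 = 8 * 8^6 = 8 * 262144 = 2097152
8^14 = (8^7)^2 = 2097152^2 = 4398046511104
8^15 = 8 * 8^14 = 8 * 4398046511104 = 35184372088832

Result: 35184372088832
Multiplications needed: 6 (6 lines after 8^1)

8^15 = 35184372088832. Using exponentiation by squaring, this requires 6 multiplications. The key idea: if the exponent is even, square the half-power; if odd, multiply by the base once.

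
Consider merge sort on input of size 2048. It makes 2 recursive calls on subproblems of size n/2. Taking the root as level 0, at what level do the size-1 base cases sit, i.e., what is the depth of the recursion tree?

For divide and conquer with division factor 2:

Problem sizes at each level:
Level 0: 2048
Level 1: 1024
Level 2: 512
Level 3: 256
Level 4: 128
Level 5: 64
Level 6: 32
Level 7: 16
Level 8: 8
Level 9: 4
Level 10: 2
Level 11: 1

The root is level 0 and the size-1 base case is level 11 (the tree spans levels 0 through 11, i.e. 12 levels counting the root), so the depth is the number of divisions: log_2(2048) = 11

The recursion tree depth is log_2(2048) = 11. At each level, the problem size is divided by 2, so it takes 11 divisions to reduce to a base case of size 1. The algorithm makes 2 recursive calls at each level.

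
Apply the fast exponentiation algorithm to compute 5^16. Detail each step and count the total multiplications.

Computing 5^16 by squaring (build up from 5^1; each line after the first costs one multiplication):

5^1 = 5
5^2 = (5^1)^2 = 5^2 = 25
5^4 = (5^2)^2 = 25^2 = 625
5^8 = (5^4)^2 = 625^2 = 390625
5^16 = (5^8)^2 = 390625^2 = 152587890625

Result: 152587890625
Multiplications needed: 4 (4 lines after 5^1)

5^16 = 152587890625. Using exponentiation by squaring, this requires 4 multiplications. The key idea: if the exponent is even, square the half-power; if odd, multiply by the base once.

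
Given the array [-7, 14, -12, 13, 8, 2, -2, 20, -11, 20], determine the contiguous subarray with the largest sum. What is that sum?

Using Kadane's algorithm on [-7, 14, -12, 13, 8, 2, -2, 20, -11, 20]:

Scanning through the array:
Position 1 (value 14): max_ending_here = 14, max_so_far = 14
Position 2 (value -12): max_ending_here = 2, max_so_far = 14
Position 3 (value 13): max_ending_here = 15, max_so_far = 15
Position 4 (value 8): max_ending_here = 23, max_so_far = 23
Position 5 (value 2): max_ending_here = 25, max_so_far = 25
Position 6 (value -2): max_ending_here = 23, max_so_far = 25
Position 7 (value 20): max_ending_here = 43, max_so_far = 43
Position 8 (value -11): max_ending_here = 32, max_so_far = 43
Position 9 (value 20): max_ending_here = 52, max_so_far = 52

Maximum subarray: [14, -12, 13, 8, 2, -2, 20, -11, 20]
Maximum sum: 52

The maximum subarray is [14, -12, 13, 8, 2, -2, 20, -11, 20] with sum 52. This subarray runs from index 1 to index 9.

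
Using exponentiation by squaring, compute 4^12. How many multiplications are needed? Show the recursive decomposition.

Computing 4^12 by squaring (build up from 4^1; each line after the first costs one multiplication):

4^1 = 4
4^2 = (4^1)^2 = 4^2 = 16
4^3 = 4 * 4^2 = 4 * 16 = 64
4^6 = (4^3)^2 = 64^2 = 4096
4^12 = (4^6)^2 = 4096^2 = 16777216

Result: 16777216
Multiplications needed: 4 (4 lines after 4^1)

4^12 = 16777216. Using exponentiation by squaring, this requires 4 multiplications. The key idea: if the exponent is even, square the half-power; if odd, multiply by the base once.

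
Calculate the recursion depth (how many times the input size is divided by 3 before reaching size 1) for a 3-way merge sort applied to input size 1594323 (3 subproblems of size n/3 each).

For divide and conquer with division factor 3:

Problem sizes at each level:
Level 0: 1594323
Level 1: 531441
Level 2: 177147
Level 3: 59049
Level 4: 19683
Level 5: 6561
Level 6: 2187
Level 7: 729
Level 8: 243
Level 9: 81
Level 10: 27
Level 11: 9
Level 12: 3
Level 13: 1

The root is level 0 and the size-1 base case is level 13 (the tree spans levels 0 through 13, i.e. 14 levels counting the root), so the depth is the number of divisions: log_3(1594323) = 13

The recursion tree depth is log_3(1594323) = 13. At each level, the problem size is divided by 3, so it takes 13 divisions to reduce to a base case of size 1. The algorithm makes 3 recursive calls at each level.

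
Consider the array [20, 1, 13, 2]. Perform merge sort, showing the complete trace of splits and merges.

Merge sort trace:

Split: [20, 1, 13, 2] -> [20, 1] and [13, 2]
  Split: [20, 1] -> [20] and [1]
  Merge: [20] + [1] -> [1, 20]
  Split: [13, 2] -> [13] and [2]
  Merge: [13] + [2] -> [2, 13]
Merge: [1, 20] + [2, 13] -> [1, 2, 13, 20]

Final sorted array: [1, 2, 13, 20]

The merge sort proceeds by recursively splitting the array and merging sorted halves.
After all merges, the sorted array is [1, 2, 13, 20].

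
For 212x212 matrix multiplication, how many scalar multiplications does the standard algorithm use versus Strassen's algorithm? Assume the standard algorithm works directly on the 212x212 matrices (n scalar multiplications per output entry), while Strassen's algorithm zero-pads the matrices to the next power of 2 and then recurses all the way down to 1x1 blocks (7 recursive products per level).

Matrix multiplication for 212x212 matrices:

Strassen's algorithm requires power-of-2 dimensions. Pad 212x212 to 256x256 (next power of 2).

Standard algorithm: 212^3 = 9528128 multiplications
Strassen's algorithm: 7^(log2(256)) = 7^8 = 5764801 multiplications
Savings: 9528128 - 5764801 = 3763327 multiplications

Standard: 9528128 multiplications (212^3). Strassen: 5764801 multiplications (7^8, after padding to 256x256). Strassen reduces 8 recursive multiplications to 7 at each level.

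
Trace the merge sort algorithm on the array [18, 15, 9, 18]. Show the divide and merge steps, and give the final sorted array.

Merge sort trace:

Split: [18, 15, 9, 18] -> [18, 15] and [9, 18]
  Split: [18, 15] -> [18] and [15]
  Merge: [18] + [15] -> [15, 18]
  Split: [9, 18] -> [9] and [18]
  Merge: [9] + [18] -> [9, 18]
Merge: [15, 18] + [9, 18] -> [9, 15, 18, 18]

Final sorted array: [9, 15, 18, 18]

The merge sort proceeds by recursively splitting the array and merging sorted halves.
After all merges, the sorted array is [9, 15, 18, 18].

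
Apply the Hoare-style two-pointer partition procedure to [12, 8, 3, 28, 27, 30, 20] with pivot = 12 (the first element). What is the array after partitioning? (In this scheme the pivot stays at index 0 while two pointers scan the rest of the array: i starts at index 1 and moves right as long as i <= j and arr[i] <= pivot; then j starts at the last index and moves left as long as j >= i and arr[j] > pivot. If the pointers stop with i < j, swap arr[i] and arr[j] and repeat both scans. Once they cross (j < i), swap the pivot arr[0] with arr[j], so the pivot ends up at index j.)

Hoare-style two-pointer partition with pivot = 12:

Initial array: [12, 8, 3, 28, 27, 30, 20]

Pointers start at i = 1, j = 6.
i ends at 3, j ends at 2: the pointers have crossed (j < i), so scanning stops.

Swap pivot arr[0] with arr[2] to place pivot at position 2: [3, 8, 12, 28, 27, 30, 20]
Pivot position: 2

After partitioning with pivot 12, the array becomes [3, 8, 12, 28, 27, 30, 20]. The pivot is placed at index 2. All elements to the left of the pivot are <= 12, and all elements to the right are > 12.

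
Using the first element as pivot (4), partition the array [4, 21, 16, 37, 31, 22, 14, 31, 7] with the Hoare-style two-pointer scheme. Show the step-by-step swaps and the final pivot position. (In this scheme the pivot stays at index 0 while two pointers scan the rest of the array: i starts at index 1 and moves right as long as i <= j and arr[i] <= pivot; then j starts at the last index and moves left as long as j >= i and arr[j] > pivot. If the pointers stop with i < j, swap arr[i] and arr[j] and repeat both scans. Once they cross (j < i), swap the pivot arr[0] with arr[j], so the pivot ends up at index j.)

Hoare-style two-pointer partition with pivot = 4:

Initial array: [4, 21, 16, 37, 31, 22, 14, 31, 7]

Pointers start at i = 1, j = 8.
i ends at 1, j ends at 0: the pointers have crossed (j < i), so scanning stops.

j = 0, so swapping arr[0] with arr[j] leaves the pivot at position 0: [4, 21, 16, 37, 31, 22, 14, 31, 7]
Pivot position: 0

After partitioning with pivot 4, the array becomes [4, 21, 16, 37, 31, 22, 14, 31, 7]. The pivot is placed at index 0. All elements to the left of the pivot are <= 4, and all elements to the right are > 4.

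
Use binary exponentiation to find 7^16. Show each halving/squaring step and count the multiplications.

Computing 7^16 by squaring (build up from 7^1; each line after the first costs one multiplication):

7^1 = 7
7^2 = (7^1)^2 = 7^2 = 49
7^4 = (7^2)^2 = 49^2 = 2401
7^8 = (7^4)^2 = 2401^2 = 5764801
7^16 = (7^8)^2 = 5764801^2 = 33232930569601

Result: 33232930569601
Multiplications needed: 4 (4 lines after 7^1)

7^16 = 33232930569601. Using exponentiation by squaring, this requires 4 multiplications. The key idea: if the exponent is even, square the half-power; if odd, multiply by the base once.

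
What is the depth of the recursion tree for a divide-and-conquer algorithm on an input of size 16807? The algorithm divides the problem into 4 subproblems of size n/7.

For divide and conquer with division factor 7:

Problem sizes at each level:
Level 0: 16807
Level 1: 2401
Level 2: 343
Level 3: 49
Level 4: 7
Level 5: 1

The root is level 0 and the size-1 base case is level 5 (the tree spans levels 0 through 5, i.e. 6 levels counting the root), so the depth is the number of divisions: log_7(16807) = 5

The recursion tree depth is log_7(16807) = 5. At each level, the problem size is divided by 7, so it takes 5 divisions to reduce to a base case of size 1. The algorithm makes 4 recursive calls at each level.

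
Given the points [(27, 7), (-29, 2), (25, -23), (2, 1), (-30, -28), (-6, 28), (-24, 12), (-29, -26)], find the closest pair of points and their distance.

Computing all pairwise distances among 8 points:

d((27, 7), (-29, 2)) = 56.2228
d((27, 7), (25, -23)) = 30.0666
d((27, 7), (2, 1)) = 25.7099
d((27, 7), (-30, -28)) = 66.888
d((27, 7), (-6, 28)) = 39.1152
d((27, 7), (-24, 12)) = 51.2445
d((27, 7), (-29, -26)) = 65.0
d((-29, 2), (25, -23)) = 59.5063
d((-29, 2), (2, 1)) = 31.0161
d((-29, 2), (-30, -28)) = 30.0167
d((-29, 2), (-6, 28)) = 34.7131
d((-29, 2), (-24, 12)) = 11.1803
d((-29, 2), (-29, -26)) = 28.0
d((25, -23), (2, 1)) = 33.2415
d((25, -23), (-30, -28)) = 55.2268
d((25, -23), (-6, 28)) = 59.6825
d((25, -23), (-24, 12)) = 60.2163
d((25, -23), (-29, -26)) = 54.0833
d((2, 1), (-30, -28)) = 43.1856
d((2, 1), (-6, 28)) = 28.1603
d((2, 1), (-24, 12)) = 28.2312
d((2, 1), (-29, -26)) = 41.1096
d((-30, -28), (-6, 28)) = 60.9262
d((-30, -28), (-24, 12)) = 40.4475
d((-30, -28), (-29, -26)) = 2.2361 <-- minimum
d((-6, 28), (-24, 12)) = 24.0832
d((-6, 28), (-29, -26)) = 58.6941
d((-24, 12), (-29, -26)) = 38.3275

Closest pair: (-30, -28) and (-29, -26) with distance 2.2361

The closest pair is (-30, -28) and (-29, -26) with Euclidean distance 2.2361. For 8 points, brute-force pairwise comparison is shown above. For large n, the divide-and-conquer algorithm (sort by x, recurse on halves, check the dividing strip) achieves O(n log n).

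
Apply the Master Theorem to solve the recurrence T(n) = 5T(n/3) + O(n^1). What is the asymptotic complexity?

Master Theorem for T(n) = 5T(n/3) + O(n^1):

a = 5, b = 3, c = 1
log_b(a) = log_3(5) = 1.4650

Case 1: c = 1 < log_3(5) = 1.4650
T(n) = O(n^(log_3 5))

For T(n) = 5T(n/3) + O(n^1): log_3(5) = 1.4650. This is Case 1 of the Master Theorem (c < log_b(a), work dominated by leaves), giving O(n^(log_3 5)).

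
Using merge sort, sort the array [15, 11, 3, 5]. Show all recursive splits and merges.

Merge sort trace:

Split: [15, 11, 3, 5] -> [15, 11] and [3, 5]
  Split: [15, 11] -> [15] and [11]
  Merge: [15] + [11] -> [11, 15]
  Split: [3, 5] -> [3] and [5]
  Merge: [3] + [5] -> [3, 5]
Merge: [11, 15] + [3, 5] -> [3, 5, 11, 15]

Final sorted array: [3, 5, 11, 15]

The merge sort proceeds by recursively splitting the array and merging sorted halves.
After all merges, the sorted array is [3, 5, 11, 15].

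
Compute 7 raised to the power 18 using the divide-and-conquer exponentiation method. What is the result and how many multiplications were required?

Computing 7^18 by squaring (build up from 7^1; each line after the first costs one multiplication):

7^1 = 7
7^2 = (7^1)^2 = 7^2 = 49
7^4 = (7^2)^2 = 49^2 = 2401
7^8 = (7^4)^2 = 2401^2 = 5764801
7^9 = 7 * 7^8 = 7 * 5764801 = 40353607
7^18 = (7^9)^2 = 40353607^2 = 1628413597910449

Result: 1628413597910449
Multiplications needed: 5 (5 lines after 7^1)

7^18 = 1628413597910449. Using exponentiation by squaring, this requires 5 multiplications. The key idea: if the exponent is even, square the half-power; if odd, multiply by the base once.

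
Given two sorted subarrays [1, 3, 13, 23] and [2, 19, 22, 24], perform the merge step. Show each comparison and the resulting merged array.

Merging process:

Compare 1 vs 2: take 1 from left. Merged: [1]
Compare 3 vs 2: take 2 from right. Merged: [1, 2]
Compare 3 vs 19: take 3 from left. Merged: [1, 2, 3]
Compare 13 vs 19: take 13 from left. Merged: [1, 2, 3, 13]
Compare 23 vs 19: take 19 from right. Merged: [1, 2, 3, 13, 19]
Compare 23 vs 22: take 22 from right. Merged: [1, 2, 3, 13, 19, 22]
Compare 23 vs 24: take 23 from left. Merged: [1, 2, 3, 13, 19, 22, 23]
Append remaining from right: [24]. Merged: [1, 2, 3, 13, 19, 22, 23, 24]

Final merged array: [1, 2, 3, 13, 19, 22, 23, 24]
Total comparisons: 7

The merged array is [1, 2, 3, 13, 19, 22, 23, 24], requiring 7 comparisons. The merge step runs in O(n) time where n is the total number of elements.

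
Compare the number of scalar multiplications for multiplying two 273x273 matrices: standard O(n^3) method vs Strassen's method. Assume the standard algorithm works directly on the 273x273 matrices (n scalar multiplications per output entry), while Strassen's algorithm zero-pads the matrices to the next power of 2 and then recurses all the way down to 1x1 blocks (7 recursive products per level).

Matrix multiplication for 273x273 matrices:

Strassen's algorithm requires power-of-2 dimensions. Pad 273x273 to 512x512 (next power of 2).

Standard algorithm: 273^3 = 20346417 multiplications
Strassen's algorithm: 7^(log2(512)) = 7^9 = 40353607 multiplications
Difference: 20346417 - 40353607 = -20007190 (Strassen uses MORE here due to padding overhead — for small or just-over-power-of-2 n, padding can outweigh the per-level savings)

Standard: 20346417 multiplications (273^3). Strassen: 40353607 multiplications (7^9, after padding to 512x512). Strassen reduces 8 recursive multiplications to 7 at each level.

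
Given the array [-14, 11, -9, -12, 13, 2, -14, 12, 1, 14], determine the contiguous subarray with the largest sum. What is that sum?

Using Kadane's algorithm on [-14, 11, -9, -12, 13, 2, -14, 12, 1, 14]:

Scanning through the array:
Position 1 (value 11): max_ending_here = 11, max_so_far = 11
Position 2 (value -9): max_ending_here = 2, max_so_far = 11
Position 3 (value -12): max_ending_here = -10, max_so_far = 11
Position 4 (value 13): max_ending_here = 13, max_so_far = 13
Position 5 (value 2): max_ending_here = 15, max_so_far = 15
Position 6 (value -14): max_ending_here = 1, max_so_far = 15
Position 7 (value 12): max_ending_here = 13, max_so_far = 15
Position 8 (value 1): max_ending_here = 14, max_so_far = 15
Position 9 (value 14): max_ending_here = 28, max_so_far = 28

Maximum subarray: [13, 2, -14, 12, 1, 14]
Maximum sum: 28

The maximum subarray is [13, 2, -14, 12, 1, 14] with sum 28. This subarray runs from index 4 to index 9.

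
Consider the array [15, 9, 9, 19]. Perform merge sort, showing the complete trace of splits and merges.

Merge sort trace:

Split: [15, 9, 9, 19] -> [15, 9] and [9, 19]
  Split: [15, 9] -> [15] and [9]
  Merge: [15] + [9] -> [9, 15]
  Split: [9, 19] -> [9] and [19]
  Merge: [9] + [19] -> [9, 19]
Merge: [9, 15] + [9, 19] -> [9, 9, 15, 19]

Final sorted array: [9, 9, 15, 19]

The merge sort proceeds by recursively splitting the array and merging sorted halves.
After all merges, the sorted array is [9, 9, 15, 19].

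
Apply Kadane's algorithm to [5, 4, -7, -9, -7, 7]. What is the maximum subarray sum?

Using Kadane's algorithm on [5, 4, -7, -9, -7, 7]:

Scanning through the array:
Position 1 (value 4): max_ending_here = 9, max_so_far = 9
Position 2 (value -7): max_ending_here = 2, max_so_far = 9
Position 3 (value -9): max_ending_here = -7, max_so_far = 9
Position 4 (value -7): max_ending_here = -7, max_so_far = 9
Position 5 (value 7): max_ending_here = 7, max_so_far = 9

Maximum subarray: [5, 4]
Maximum sum: 9

The maximum subarray is [5, 4] with sum 9. This subarray runs from index 0 to index 1.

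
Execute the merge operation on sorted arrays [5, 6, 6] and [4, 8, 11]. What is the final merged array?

Merging process:

Compare 5 vs 4: take 4 from right. Merged: [4]
Compare 5 vs 8: take 5 from left. Merged: [4, 5]
Compare 6 vs 8: take 6 from left. Merged: [4, 5, 6]
Compare 6 vs 8: take 6 from left. Merged: [4, 5, 6, 6]
Append remaining from right: [8, 11]. Merged: [4, 5, 6, 6, 8, 11]

Final merged array: [4, 5, 6, 6, 8, 11]
Total comparisons: 4

The merged array is [4, 5, 6, 6, 8, 11], requiring 4 comparisons. The merge step runs in O(n) time where n is the total number of elements.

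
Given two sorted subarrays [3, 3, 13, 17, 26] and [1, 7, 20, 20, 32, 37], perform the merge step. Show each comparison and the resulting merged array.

Merging process:

Compare 3 vs 1: take 1 from right. Merged: [1]
Compare 3 vs 7: take 3 from left. Merged: [1, 3]
Compare 3 vs 7: take 3 from left. Merged: [1, 3, 3]
Compare 13 vs 7: take 7 from right. Merged: [1, 3, 3, 7]
Compare 13 vs 20: take 13 from left. Merged: [1, 3, 3, 7, 13]
Compare 17 vs 20: take 17 from left. Merged: [1, 3, 3, 7, 13, 17]
Compare 26 vs 20: take 20 from right. Merged: [1, 3, 3, 7, 13, 17, 20]
Compare 26 vs 20: take 20 from right. Merged: [1, 3, 3, 7, 13, 17, 20, 20]
Compare 26 vs 32: take 26 from left. Merged: [1, 3, 3, 7, 13, 17, 20, 20, 26]
Append remaining from right: [32, 37]. Merged: [1, 3, 3, 7, 13, 17, 20, 20, 26, 32, 37]

Final merged array: [1, 3, 3, 7, 13, 17, 20, 20, 26, 32, 37]
Total comparisons: 9

The merged array is [1, 3, 3, 7, 13, 17, 20, 20, 26, 32, 37], requiring 9 comparisons. The merge step runs in O(n) time where n is the total number of elements.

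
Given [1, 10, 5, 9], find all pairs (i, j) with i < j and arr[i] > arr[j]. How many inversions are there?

Finding inversions in [1, 10, 5, 9]:

(1, 2): arr[1]=10 > arr[2]=5
(1, 3): arr[1]=10 > arr[3]=9

Total inversions: 2

The array has 2 inversion(s): (1,2), (1,3). Each pair (i,j) satisfies i < j and arr[i] > arr[j].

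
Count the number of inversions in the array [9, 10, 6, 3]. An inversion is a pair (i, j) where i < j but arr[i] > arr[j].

Finding inversions in [9, 10, 6, 3]:

(0, 2): arr[0]=9 > arr[2]=6
(0, 3): arr[0]=9 > arr[3]=3
(1, 2): arr[1]=10 > arr[2]=6
(1, 3): arr[1]=10 > arr[3]=3
(2, 3): arr[2]=6 > arr[3]=3

Total inversions: 5

The array has 5 inversion(s): (0,2), (0,3), (1,2), (1,3), (2,3). Each pair (i,j) satisfies i < j and arr[i] > arr[j].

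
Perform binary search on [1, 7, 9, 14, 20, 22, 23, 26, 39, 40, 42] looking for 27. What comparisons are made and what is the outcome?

Binary search for 27 in [1, 7, 9, 14, 20, 22, 23, 26, 39, 40, 42]:

lo=0, hi=10, mid=5, arr[mid]=22 -> 22 < 27, search right half
lo=6, hi=10, mid=8, arr[mid]=39 -> 39 > 27, search left half
lo=6, hi=7, mid=6, arr[mid]=23 -> 23 < 27, search right half
lo=7, hi=7, mid=7, arr[mid]=26 -> 26 < 27, search right half
lo=8 > hi=7, target 27 not found

Binary search determines that 27 is not in the array after 4 comparisons. The search space was exhausted without finding the target.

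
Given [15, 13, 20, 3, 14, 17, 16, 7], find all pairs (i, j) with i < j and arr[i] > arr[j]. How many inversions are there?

Finding inversions in [15, 13, 20, 3, 14, 17, 16, 7]:

(0, 1): arr[0]=15 > arr[1]=13
(0, 3): arr[0]=15 > arr[3]=3
(0, 4): arr[0]=15 > arr[4]=14
(0, 7): arr[0]=15 > arr[7]=7
(1, 3): arr[1]=13 > arr[3]=3
(1, 7): arr[1]=13 > arr[7]=7
(2, 3): arr[2]=20 > arr[3]=3
(2, 4): arr[2]=20 > arr[4]=14
(2, 5): arr[2]=20 > arr[5]=17
(2, 6): arr[2]=20 > arr[6]=16
(2, 7): arr[2]=20 > arr[7]=7
(4, 7): arr[4]=14 > arr[7]=7
(5, 6): arr[5]=17 > arr[6]=16
(5, 7): arr[5]=17 > arr[7]=7
(6, 7): arr[6]=16 > arr[7]=7

Total inversions: 15

The array has 15 inversion(s): (0,1), (0,3), (0,4), (0,7), (1,3), (1,7), (2,3), (2,4), (2,5), (2,6), (2,7), (4,7), (5,6), (5,7), (6,7). Each pair (i,j) satisfies i < j and arr[i] > arr[j].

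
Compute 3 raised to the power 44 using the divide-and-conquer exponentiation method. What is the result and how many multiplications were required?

Computing 3^44 by squaring (build up from 3^1; each line after the first costs one multiplication):

3^1 = 3
3^2 = (3^1)^2 = 3^2 = 9
3^4 = (3^2)^2 = 9^2 = 81
3^5 = 3 * 3^4 = 3 * 81 = 243
3^10 = (3^5)^2 = 243^2 = 59049
3^11 = 3 * 3^10 = 3 * 59049 = 177147
3^22 = (3^11)^2 = 177147^2 = 31381059609
3^44 = (3^22)^2 = 31381059609^2 = 984770902183611232881

Result: 984770902183611232881
Multiplications needed: 7 (7 lines after 3^1)

3^44 = 984770902183611232881. Using exponentiation by squaring, this requires 7 multiplications. The key idea: if the exponent is even, square the half-power; if odd, multiply by the base once.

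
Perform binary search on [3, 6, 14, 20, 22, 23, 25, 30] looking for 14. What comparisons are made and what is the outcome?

Binary search for 14 in [3, 6, 14, 20, 22, 23, 25, 30]:

lo=0, hi=7, mid=3, arr[mid]=20 -> 20 > 14, search left half
lo=0, hi=2, mid=1, arr[mid]=6 -> 6 < 14, search right half
lo=2, hi=2, mid=2, arr[mid]=14 -> Found target at index 2!

Binary search finds 14 at index 2 after 3 comparisons. The search repeatedly halves the search space by comparing with the middle element.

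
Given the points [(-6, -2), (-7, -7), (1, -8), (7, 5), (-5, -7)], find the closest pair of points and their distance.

Computing all pairwise distances among 5 points:

d((-6, -2), (-7, -7)) = 5.099
d((-6, -2), (1, -8)) = 9.2195
d((-6, -2), (7, 5)) = 14.7648
d((-6, -2), (-5, -7)) = 5.099
d((-7, -7), (1, -8)) = 8.0623
d((-7, -7), (7, 5)) = 18.4391
d((-7, -7), (-5, -7)) = 2.0 <-- minimum
d((1, -8), (7, 5)) = 14.3178
d((1, -8), (-5, -7)) = 6.0828
d((7, 5), (-5, -7)) = 16.9706

Closest pair: (-7, -7) and (-5, -7) with distance 2.0

The closest pair is (-7, -7) and (-5, -7) with Euclidean distance 2.0. For 5 points, brute-force pairwise comparison is shown above. For large n, the divide-and-conquer algorithm (sort by x, recurse on halves, check the dividing strip) achieves O(n log n).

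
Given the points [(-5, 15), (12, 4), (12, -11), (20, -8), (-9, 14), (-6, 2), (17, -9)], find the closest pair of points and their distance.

Computing all pairwise distances among 7 points:

d((-5, 15), (12, 4)) = 20.2485
d((-5, 15), (12, -11)) = 31.0644
d((-5, 15), (20, -8)) = 33.9706
d((-5, 15), (-9, 14)) = 4.1231
d((-5, 15), (-6, 2)) = 13.0384
d((-5, 15), (17, -9)) = 32.5576
d((12, 4), (12, -11)) = 15.0
d((12, 4), (20, -8)) = 14.4222
d((12, 4), (-9, 14)) = 23.2594
d((12, 4), (-6, 2)) = 18.1108
d((12, 4), (17, -9)) = 13.9284
d((12, -11), (20, -8)) = 8.544
d((12, -11), (-9, 14)) = 32.6497
d((12, -11), (-6, 2)) = 22.2036
d((12, -11), (17, -9)) = 5.3852
d((20, -8), (-9, 14)) = 36.4005
d((20, -8), (-6, 2)) = 27.8568
d((20, -8), (17, -9)) = 3.1623 <-- minimum
d((-9, 14), (-6, 2)) = 12.3693
d((-9, 14), (17, -9)) = 34.7131
d((-6, 2), (17, -9)) = 25.4951

Closest pair: (20, -8) and (17, -9) with distance 3.1623

The closest pair is (20, -8) and (17, -9) with Euclidean distance 3.1623. For 7 points, brute-force pairwise comparison is shown above. For large n, the divide-and-conquer algorithm (sort by x, recurse on halves, check the dividing strip) achieves O(n log n).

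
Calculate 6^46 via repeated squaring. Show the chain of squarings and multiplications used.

Computing 6^46 by squaring (build up from 6^1; each line after the first costs one multiplication):

6^1 = 6
6^2 = (6^1)^2 = 6^2 = 36
6^4 = (6^2)^2 = 36^2 = 1296
6^5 = 6 * 6^4 = 6 * 1296 = 7776
6^10 = (6^5)^2 = 7776^2 = 60466176
6^11 = 6 * 6^10 = 6 * 60466176 = 362797056
6^22 = (6^11)^2 = 362797056^2 = 131621703842267136
6^23 = 6 * 6^22 = 6 * 131621703842267136 = 789730223053602816
6^46 = (6^23)^2 = 789730223053602816^2 = 623673825204293256669089197883129856

Result: 623673825204293256669089197883129856
Multiplications needed: 8 (8 lines after 6^1)

6^46 = 623673825204293256669089197883129856. Using exponentiation by squaring, this requires 8 multiplications. The key idea: if the exponent is even, square the half-power; if odd, multiply by the base once.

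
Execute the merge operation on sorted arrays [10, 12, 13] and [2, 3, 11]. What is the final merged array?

Merging process:

Compare 10 vs 2: take 2 from right. Merged: [2]
Compare 10 vs 3: take 3 from right. Merged: [2, 3]
Compare 10 vs 11: take 10 from left. Merged: [2, 3, 10]
Compare 12 vs 11: take 11 from right. Merged: [2, 3, 10, 11]
Append remaining from left: [12, 13]. Merged: [2, 3, 10, 11, 12, 13]

Final merged array: [2, 3, 10, 11, 12, 13]
Total comparisons: 4

The merged array is [2, 3, 10, 11, 12, 13], requiring 4 comparisons. The merge step runs in O(n) time where n is the total number of elements.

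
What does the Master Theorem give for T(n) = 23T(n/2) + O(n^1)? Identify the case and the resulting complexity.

Master Theorem for T(n) = 23T(n/2) + O(n^1):

a = 23, b = 2, c = 1
log_b(a) = log_2(23) = 4.5236

Case 1: c = 1 < log_2(23) = 4.5236
T(n) = O(n^(log_2 23))

For T(n) = 23T(n/2) + O(n^1): log_2(23) = 4.5236. This is Case 1 of the Master Theorem (c < log_b(a), work dominated by leaves), giving O(n^(log_2 23)).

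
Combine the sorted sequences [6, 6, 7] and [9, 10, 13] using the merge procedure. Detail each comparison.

Merging process:

Compare 6 vs 9: take 6 from left. Merged: [6]
Compare 6 vs 9: take 6 from left. Merged: [6, 6]
Compare 7 vs 9: take 7 from left. Merged: [6, 6, 7]
Append remaining from right: [9, 10, 13]. Merged: [6, 6, 7, 9, 10, 13]

Final merged array: [6, 6, 7, 9, 10, 13]
Total comparisons: 3

The merged array is [6, 6, 7, 9, 10, 13], requiring 3 comparisons. The merge step runs in O(n) time where n is the total number of elements.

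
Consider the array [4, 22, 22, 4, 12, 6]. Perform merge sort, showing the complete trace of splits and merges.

Merge sort trace:

Split: [4, 22, 22, 4, 12, 6] -> [4, 22, 22] and [4, 12, 6]
  Split: [4, 22, 22] -> [4] and [22, 22]
    Split: [22, 22] -> [22] and [22]
    Merge: [22] + [22] -> [22, 22]
  Merge: [4] + [22, 22] -> [4, 22, 22]
  Split: [4, 12, 6] -> [4] and [12, 6]
    Split: [12, 6] -> [12] and [6]
    Merge: [12] + [6] -> [6, 12]
  Merge: [4] + [6, 12] -> [4, 6, 12]
Merge: [4, 22, 22] + [4, 6, 12] -> [4, 4, 6, 12, 22, 22]

Final sorted array: [4, 4, 6, 12, 22, 22]

The merge sort proceeds by recursively splitting the array and merging sorted halves.
After all merges, the sorted array is [4, 4, 6, 12, 22, 22].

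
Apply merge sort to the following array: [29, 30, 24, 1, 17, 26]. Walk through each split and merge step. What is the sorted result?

Merge sort trace:

Split: [29, 30, 24, 1, 17, 26] -> [29, 30, 24] and [1, 17, 26]
  Split: [29, 30, 24] -> [29] and [30, 24]
    Split: [30, 24] -> [30] and [24]
    Merge: [30] + [24] -> [24, 30]
  Merge: [29] + [24, 30] -> [24, 29, 30]
  Split: [1, 17, 26] -> [1] and [17, 26]
    Split: [17, 26] -> [17] and [26]
    Merge: [17] + [26] -> [17, 26]
  Merge: [1] + [17, 26] -> [1, 17, 26]
Merge: [24, 29, 30] + [1, 17, 26] -> [1, 17, 24, 26, 29, 30]

Final sorted array: [1, 17, 24, 26, 29, 30]

The merge sort proceeds by recursively splitting the array and merging sorted halves.
After all merges, the sorted array is [1, 17, 24, 26, 29, 30].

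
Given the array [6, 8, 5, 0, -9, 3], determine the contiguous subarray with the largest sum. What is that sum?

Using Kadane's algorithm on [6, 8, 5, 0, -9, 3]:

Scanning through the array:
Position 1 (value 8): max_ending_here = 14, max_so_far = 14
Position 2 (value 5): max_ending_here = 19, max_so_far = 19
Position 3 (value 0): max_ending_here = 19, max_so_far = 19
Position 4 (value -9): max_ending_here = 10, max_so_far = 19
Position 5 (value 3): max_ending_here = 13, max_so_far = 19

Maximum subarray: [6, 8, 5]
Maximum sum: 19

The maximum subarray is [6, 8, 5] with sum 19. This subarray runs from index 0 to index 2.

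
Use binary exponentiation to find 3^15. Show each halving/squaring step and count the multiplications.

Computing 3^15 by squaring (build up from 3^1; each line after the first costs one multiplication):

3^1 = 3
3^2 = (3^1)^2 = 3^2 = 9
3^3 = 3 * 3^2 = 3 * 9 = 27
3^6 = (3^3)^2 = 27^2 = 729
3^7 = 3 * 3^6 = 3 * 729 = 2187
3^14 = (3^7)^2 = 2187^2 = 4782969
3^15 = 3 * 3^14 = 3 * 4782969 = 14348907

Result: 14348907
Multiplications needed: 6 (6 lines after 3^1)

3^15 = 14348907. Using exponentiation by squaring, this requires 6 multiplications. The key idea: if the exponent is even, square the half-power; if odd, multiply by the base once.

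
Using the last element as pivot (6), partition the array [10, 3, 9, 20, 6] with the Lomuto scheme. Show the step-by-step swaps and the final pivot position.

Lomuto partition with pivot = 6:

Initial array: [10, 3, 9, 20, 6]

arr[0]=10 > 6: no swap
arr[1]=3 <= 6: swap with position 0, array becomes [3, 10, 9, 20, 6]
arr[2]=9 > 6: no swap
arr[3]=20 > 6: no swap

Place pivot at position 1: [3, 6, 9, 20, 10]
Pivot position: 1

After partitioning with pivot 6, the array becomes [3, 6, 9, 20, 10]. The pivot is placed at index 1. All elements to the left of the pivot are <= 6, and all elements to the right are > 6.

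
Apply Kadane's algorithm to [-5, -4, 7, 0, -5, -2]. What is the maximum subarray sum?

Using Kadane's algorithm on [-5, -4, 7, 0, -5, -2]:

Scanning through the array:
Position 1 (value -4): max_ending_here = -4, max_so_far = -4
Position 2 (value 7): max_ending_here = 7, max_so_far = 7
Position 3 (value 0): max_ending_here = 7, max_so_far = 7
Position 4 (value -5): max_ending_here = 2, max_so_far = 7
Position 5 (value -2): max_ending_here = 0, max_so_far = 7

Maximum subarray: [7]
Maximum sum: 7

The maximum subarray is [7] with sum 7. This subarray runs from index 2 to index 2.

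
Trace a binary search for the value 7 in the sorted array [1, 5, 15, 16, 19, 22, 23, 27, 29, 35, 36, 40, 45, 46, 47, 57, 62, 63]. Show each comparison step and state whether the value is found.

Binary search for 7 in [1, 5, 15, 16, 19, 22, 23, 27, 29, 35, 36, 40, 45, 46, 47, 57, 62, 63]:

lo=0, hi=17, mid=8, arr[mid]=29 -> 29 > 7, search left half
lo=0, hi=7, mid=3, arr[mid]=16 -> 16 > 7, search left half
lo=0, hi=2, mid=1, arr[mid]=5 -> 5 < 7, search right half
lo=2, hi=2, mid=2, arr[mid]=15 -> 15 > 7, search left half
lo=2 > hi=1, target 7 not found

Binary search determines that 7 is not in the array after 4 comparisons. The search space was exhausted without finding the target.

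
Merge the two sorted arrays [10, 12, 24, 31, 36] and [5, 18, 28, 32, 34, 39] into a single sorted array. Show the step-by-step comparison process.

Merging process:

Compare 10 vs 5: take 5 from right. Merged: [5]
Compare 10 vs 18: take 10 from left. Merged: [5, 10]
Compare 12 vs 18: take 12 from left. Merged: [5, 10, 12]
Compare 24 vs 18: take 18 from right. Merged: [5, 10, 12, 18]
Compare 24 vs 28: take 24 from left. Merged: [5, 10, 12, 18, 24]
Compare 31 vs 28: take 28 from right. Merged: [5, 10, 12, 18, 24, 28]
Compare 31 vs 32: take 31 from left. Merged: [5, 10, 12, 18, 24, 28, 31]
Compare 36 vs 32: take 32 from right. Merged: [5, 10, 12, 18, 24, 28, 31, 32]
Compare 36 vs 34: take 34 from right. Merged: [5, 10, 12, 18, 24, 28, 31, 32, 34]
Compare 36 vs 39: take 36 from left. Merged: [5, 10, 12, 18, 24, 28, 31, 32, 34, 36]
Append remaining from right: [39]. Merged: [5, 10, 12, 18, 24, 28, 31, 32, 34, 36, 39]

Final merged array: [5, 10, 12, 18, 24, 28, 31, 32, 34, 36, 39]
Total comparisons: 10

The merged array is [5, 10, 12, 18, 24, 28, 31, 32, 34, 36, 39], requiring 10 comparisons. The merge step runs in O(n) time where n is the total number of elements.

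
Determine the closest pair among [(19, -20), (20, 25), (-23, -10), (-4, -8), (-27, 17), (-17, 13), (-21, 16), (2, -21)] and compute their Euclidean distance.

Computing all pairwise distances among 8 points:

d((19, -20), (20, 25)) = 45.0111
d((19, -20), (-23, -10)) = 43.1741
d((19, -20), (-4, -8)) = 25.9422
d((19, -20), (-27, 17)) = 59.0339
d((19, -20), (-17, 13)) = 48.8365
d((19, -20), (-21, 16)) = 53.8145
d((19, -20), (2, -21)) = 17.0294
d((20, 25), (-23, -10)) = 55.4437
d((20, 25), (-4, -8)) = 40.8044
d((20, 25), (-27, 17)) = 47.676
d((20, 25), (-17, 13)) = 38.8973
d((20, 25), (-21, 16)) = 41.9762
d((20, 25), (2, -21)) = 49.3964
d((-23, -10), (-4, -8)) = 19.105
d((-23, -10), (-27, 17)) = 27.2947
d((-23, -10), (-17, 13)) = 23.7697
d((-23, -10), (-21, 16)) = 26.0768
d((-23, -10), (2, -21)) = 27.313
d((-4, -8), (-27, 17)) = 33.9706
d((-4, -8), (-17, 13)) = 24.6982
d((-4, -8), (-21, 16)) = 29.4109
d((-4, -8), (2, -21)) = 14.3178
d((-27, 17), (-17, 13)) = 10.7703
d((-27, 17), (-21, 16)) = 6.0828
d((-27, 17), (2, -21)) = 47.8017
d((-17, 13), (-21, 16)) = 5.0 <-- minimum
d((-17, 13), (2, -21)) = 38.9487
d((-21, 16), (2, -21)) = 43.566

Closest pair: (-17, 13) and (-21, 16) with distance 5.0

The closest pair is (-17, 13) and (-21, 16) with Euclidean distance 5.0. For 8 points, brute-force pairwise comparison is shown above. For large n, the divide-and-conquer algorithm (sort by x, recurse on halves, check the dividing strip) achieves O(n log n).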